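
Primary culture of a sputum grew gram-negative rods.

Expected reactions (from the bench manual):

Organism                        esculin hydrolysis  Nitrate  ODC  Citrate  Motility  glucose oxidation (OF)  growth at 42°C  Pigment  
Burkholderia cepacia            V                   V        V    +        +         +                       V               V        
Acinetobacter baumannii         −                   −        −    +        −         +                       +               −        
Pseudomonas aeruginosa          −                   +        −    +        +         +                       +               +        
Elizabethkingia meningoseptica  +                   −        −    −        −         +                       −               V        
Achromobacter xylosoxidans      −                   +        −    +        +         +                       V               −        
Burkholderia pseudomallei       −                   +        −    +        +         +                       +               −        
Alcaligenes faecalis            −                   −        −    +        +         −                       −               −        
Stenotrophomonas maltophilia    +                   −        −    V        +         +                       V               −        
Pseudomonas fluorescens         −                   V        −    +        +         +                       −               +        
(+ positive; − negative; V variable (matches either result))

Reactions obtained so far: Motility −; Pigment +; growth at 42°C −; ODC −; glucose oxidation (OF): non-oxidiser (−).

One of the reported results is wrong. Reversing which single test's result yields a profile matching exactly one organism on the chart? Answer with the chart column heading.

glucose oxidation (OF)

As reported, no row in the chart matches all 5 reactions.
Reversing Pigment → still no organism matches.
Reversing ODC → still no organism matches.
Reversing Motility → still no organism matches.
Reversing glucose oxidation (OF) (to +) → unique match: Elizabethkingia meningoseptica.
Reversing growth at 42°C → still no organism matches.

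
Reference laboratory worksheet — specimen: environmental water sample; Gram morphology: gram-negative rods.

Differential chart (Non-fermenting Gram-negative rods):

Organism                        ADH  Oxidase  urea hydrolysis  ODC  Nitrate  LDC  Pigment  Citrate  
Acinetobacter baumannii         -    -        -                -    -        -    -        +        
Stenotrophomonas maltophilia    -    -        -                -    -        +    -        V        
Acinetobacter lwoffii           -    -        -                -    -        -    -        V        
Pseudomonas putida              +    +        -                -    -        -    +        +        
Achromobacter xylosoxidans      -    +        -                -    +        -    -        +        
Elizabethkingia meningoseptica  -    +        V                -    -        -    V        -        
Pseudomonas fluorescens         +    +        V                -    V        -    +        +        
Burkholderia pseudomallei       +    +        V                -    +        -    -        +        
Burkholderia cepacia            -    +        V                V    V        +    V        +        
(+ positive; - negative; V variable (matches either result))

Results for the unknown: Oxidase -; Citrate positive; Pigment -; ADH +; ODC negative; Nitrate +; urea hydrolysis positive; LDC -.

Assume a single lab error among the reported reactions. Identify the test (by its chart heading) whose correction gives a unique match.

As reported, no row in the chart matches all 8 reactions.
Reversing LDC → still no organism matches.
Reversing Oxidase (to +) → unique match: Burkholderia pseudomallei.
Reversing ODC → still no organism matches.
Reversing Citrate → still no organism matches.
Reversing Nitrate → still no organism matches.
Reversing urea hydrolysis → still no organism matches.
Reversing Pigment → still no organism matches.
Reversing ADH → still no organism matches.

Oxidase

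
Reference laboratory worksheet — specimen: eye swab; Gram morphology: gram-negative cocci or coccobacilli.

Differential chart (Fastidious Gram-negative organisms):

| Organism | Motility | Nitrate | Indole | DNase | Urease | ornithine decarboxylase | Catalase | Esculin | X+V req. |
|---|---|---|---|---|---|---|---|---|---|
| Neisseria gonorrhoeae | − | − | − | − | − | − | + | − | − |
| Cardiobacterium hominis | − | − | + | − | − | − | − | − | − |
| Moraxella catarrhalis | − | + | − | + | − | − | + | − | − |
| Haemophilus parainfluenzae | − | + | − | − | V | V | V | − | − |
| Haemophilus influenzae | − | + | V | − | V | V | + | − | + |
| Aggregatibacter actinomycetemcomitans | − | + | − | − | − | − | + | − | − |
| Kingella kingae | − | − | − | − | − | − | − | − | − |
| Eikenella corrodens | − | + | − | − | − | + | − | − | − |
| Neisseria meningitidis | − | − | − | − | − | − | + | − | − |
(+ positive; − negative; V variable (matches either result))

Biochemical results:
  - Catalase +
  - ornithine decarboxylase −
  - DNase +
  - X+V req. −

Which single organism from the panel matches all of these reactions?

Moraxella catarrhalis

X+V req. −: excludes Haemophilus influenzae — 8 left.
ornithine decarboxylase −: excludes Eikenella corrodens — 7 left.
Catalase +: excludes Cardiobacterium hominis, Kingella kingae — 5 left.
DNase +: excludes Neisseria gonorrhoeae, Haemophilus parainfluenzae, Aggregatibacter actinomycetemcomitans, Neisseria meningitidis — 1 left.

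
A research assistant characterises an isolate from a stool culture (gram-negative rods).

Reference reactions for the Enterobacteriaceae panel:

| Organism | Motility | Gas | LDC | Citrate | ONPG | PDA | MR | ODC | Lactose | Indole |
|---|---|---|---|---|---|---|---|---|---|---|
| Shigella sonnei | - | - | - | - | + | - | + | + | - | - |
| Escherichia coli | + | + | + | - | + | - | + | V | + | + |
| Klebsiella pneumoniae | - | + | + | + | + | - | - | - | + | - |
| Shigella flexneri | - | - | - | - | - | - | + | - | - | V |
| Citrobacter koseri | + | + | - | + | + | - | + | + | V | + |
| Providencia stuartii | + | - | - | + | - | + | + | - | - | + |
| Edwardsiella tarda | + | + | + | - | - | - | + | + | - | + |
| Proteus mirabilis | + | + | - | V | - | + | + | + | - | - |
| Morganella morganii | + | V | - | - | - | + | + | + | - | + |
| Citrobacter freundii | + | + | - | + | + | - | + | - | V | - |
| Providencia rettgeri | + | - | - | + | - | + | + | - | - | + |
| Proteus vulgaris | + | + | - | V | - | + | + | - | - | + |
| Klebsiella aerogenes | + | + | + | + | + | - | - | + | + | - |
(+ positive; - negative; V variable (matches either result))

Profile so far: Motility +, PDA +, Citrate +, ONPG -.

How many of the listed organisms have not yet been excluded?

4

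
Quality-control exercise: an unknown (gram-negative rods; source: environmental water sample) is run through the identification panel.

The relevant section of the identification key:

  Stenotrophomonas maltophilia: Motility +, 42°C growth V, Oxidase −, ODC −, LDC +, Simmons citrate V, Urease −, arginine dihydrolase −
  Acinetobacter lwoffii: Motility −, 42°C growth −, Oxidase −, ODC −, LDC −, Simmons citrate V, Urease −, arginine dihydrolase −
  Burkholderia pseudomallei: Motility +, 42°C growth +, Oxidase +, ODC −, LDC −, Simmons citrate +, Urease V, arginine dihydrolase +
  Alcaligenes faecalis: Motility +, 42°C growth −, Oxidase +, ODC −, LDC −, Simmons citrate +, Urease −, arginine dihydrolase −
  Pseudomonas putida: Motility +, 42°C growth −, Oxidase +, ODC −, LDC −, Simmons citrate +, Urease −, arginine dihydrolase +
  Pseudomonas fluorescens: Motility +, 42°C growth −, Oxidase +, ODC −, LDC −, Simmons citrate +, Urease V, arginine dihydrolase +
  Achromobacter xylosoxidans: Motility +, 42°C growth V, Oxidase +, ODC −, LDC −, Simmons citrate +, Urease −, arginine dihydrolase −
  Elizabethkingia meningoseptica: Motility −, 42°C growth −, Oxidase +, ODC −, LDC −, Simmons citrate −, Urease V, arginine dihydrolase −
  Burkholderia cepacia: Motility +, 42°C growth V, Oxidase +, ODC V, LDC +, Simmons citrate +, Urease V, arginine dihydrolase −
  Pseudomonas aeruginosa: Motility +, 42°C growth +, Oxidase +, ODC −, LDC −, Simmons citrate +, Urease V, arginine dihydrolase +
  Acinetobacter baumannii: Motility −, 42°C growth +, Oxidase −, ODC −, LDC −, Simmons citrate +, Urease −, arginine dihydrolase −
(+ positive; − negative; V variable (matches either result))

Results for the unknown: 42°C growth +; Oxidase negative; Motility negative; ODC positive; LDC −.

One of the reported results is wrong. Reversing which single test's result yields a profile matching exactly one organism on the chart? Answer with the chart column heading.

As reported, no row in the chart matches all 5 reactions.
Reversing Oxidase → still no organism matches.
Reversing 42°C growth → still no organism matches.
Reversing Motility → still no organism matches.
Reversing LDC → still no organism matches.
Reversing ODC (to −) → unique match: Acinetobacter baumannii.

ODC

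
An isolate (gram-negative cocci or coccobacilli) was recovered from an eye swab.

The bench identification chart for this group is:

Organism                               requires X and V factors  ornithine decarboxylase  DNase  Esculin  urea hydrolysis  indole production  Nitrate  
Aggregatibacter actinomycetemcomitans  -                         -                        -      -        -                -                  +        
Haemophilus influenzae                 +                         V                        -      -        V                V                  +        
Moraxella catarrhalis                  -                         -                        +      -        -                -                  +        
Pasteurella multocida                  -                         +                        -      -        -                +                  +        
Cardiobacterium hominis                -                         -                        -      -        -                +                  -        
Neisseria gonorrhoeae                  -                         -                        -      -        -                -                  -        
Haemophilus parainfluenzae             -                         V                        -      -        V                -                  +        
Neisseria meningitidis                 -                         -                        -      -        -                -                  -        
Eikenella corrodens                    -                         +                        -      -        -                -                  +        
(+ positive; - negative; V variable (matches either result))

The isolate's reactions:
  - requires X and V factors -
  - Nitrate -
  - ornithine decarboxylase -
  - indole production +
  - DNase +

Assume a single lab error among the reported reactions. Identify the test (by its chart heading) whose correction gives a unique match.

As reported, no row in the chart matches all 5 reactions.
Reversing ornithine decarboxylase → still no organism matches.
Reversing indole production → still no organism matches.
Reversing DNase (to -) → unique match: Cardiobacterium hominis.
Reversing Nitrate → still no organism matches.
Reversing requires X and V factors → still no organism matches.

DNase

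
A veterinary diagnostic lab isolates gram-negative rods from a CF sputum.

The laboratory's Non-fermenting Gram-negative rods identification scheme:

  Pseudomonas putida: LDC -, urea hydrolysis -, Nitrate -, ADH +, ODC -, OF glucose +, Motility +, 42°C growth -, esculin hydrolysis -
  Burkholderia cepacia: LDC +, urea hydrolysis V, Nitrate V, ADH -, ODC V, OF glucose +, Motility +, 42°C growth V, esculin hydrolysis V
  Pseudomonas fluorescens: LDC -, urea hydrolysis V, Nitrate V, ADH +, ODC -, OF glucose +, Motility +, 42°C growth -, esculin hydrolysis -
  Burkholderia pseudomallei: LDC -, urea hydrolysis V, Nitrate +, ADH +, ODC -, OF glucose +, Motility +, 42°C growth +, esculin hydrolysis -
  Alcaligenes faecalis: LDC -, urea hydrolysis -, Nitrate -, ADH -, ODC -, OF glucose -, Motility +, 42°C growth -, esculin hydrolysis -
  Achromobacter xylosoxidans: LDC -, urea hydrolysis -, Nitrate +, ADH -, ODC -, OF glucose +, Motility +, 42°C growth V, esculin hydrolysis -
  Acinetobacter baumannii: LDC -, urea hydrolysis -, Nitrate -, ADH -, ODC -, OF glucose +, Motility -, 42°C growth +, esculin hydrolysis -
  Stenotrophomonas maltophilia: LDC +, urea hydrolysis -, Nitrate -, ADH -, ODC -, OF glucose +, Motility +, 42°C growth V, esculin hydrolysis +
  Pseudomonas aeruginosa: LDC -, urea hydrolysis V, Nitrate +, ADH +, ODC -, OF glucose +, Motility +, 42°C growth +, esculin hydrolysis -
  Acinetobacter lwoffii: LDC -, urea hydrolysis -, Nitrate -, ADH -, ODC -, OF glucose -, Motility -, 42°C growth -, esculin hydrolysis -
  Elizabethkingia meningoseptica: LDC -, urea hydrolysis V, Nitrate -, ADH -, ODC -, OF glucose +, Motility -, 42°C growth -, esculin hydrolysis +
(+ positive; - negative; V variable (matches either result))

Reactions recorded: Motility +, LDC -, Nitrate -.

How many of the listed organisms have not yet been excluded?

3

Nitrate -: excludes Burkholderia pseudomallei, Achromobacter xylosoxidans, Pseudomonas aeruginosa — 8 left.
Motility +: excludes Acinetobacter baumannii, Acinetobacter lwoffii, Elizabethkingia meningoseptica — 5 left.
LDC -: excludes Burkholderia cepacia, Stenotrophomonas maltophilia — 3 left.
Still consistent: Alcaligenes faecalis, Pseudomonas fluorescens, Pseudomonas putida.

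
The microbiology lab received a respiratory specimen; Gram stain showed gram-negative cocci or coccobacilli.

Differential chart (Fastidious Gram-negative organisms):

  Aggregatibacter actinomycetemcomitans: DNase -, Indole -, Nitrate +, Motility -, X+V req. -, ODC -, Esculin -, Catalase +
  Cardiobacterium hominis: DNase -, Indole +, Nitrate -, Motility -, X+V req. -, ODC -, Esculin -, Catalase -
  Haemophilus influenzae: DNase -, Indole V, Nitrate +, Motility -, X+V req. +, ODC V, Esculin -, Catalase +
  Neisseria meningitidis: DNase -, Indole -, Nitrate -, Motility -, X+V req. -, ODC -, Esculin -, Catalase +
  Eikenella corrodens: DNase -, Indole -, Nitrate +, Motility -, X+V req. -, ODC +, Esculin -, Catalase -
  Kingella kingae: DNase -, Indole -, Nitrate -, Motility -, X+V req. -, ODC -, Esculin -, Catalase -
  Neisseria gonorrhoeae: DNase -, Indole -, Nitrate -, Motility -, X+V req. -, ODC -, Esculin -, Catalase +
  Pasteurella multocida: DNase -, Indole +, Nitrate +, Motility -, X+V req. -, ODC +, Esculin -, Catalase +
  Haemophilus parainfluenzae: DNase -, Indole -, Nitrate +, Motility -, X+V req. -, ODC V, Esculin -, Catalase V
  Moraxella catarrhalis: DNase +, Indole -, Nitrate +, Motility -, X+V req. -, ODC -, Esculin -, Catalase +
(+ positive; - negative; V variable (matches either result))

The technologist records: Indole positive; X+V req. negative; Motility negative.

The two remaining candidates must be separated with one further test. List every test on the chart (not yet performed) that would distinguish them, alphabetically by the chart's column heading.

Catalase, Nitrate, ODC

X+V req. -: excludes Haemophilus influenzae — 9 left.
Motility -: all 9 remaining candidates are consistent.
Indole +: excludes 7 organisms — 2 left.
Two candidates remain: Cardiobacterium hominis and Pasteurella multocida.
  DNase: - vs - — same for both, does not separate.
  Nitrate: Cardiobacterium hominis -, Pasteurella multocida + — discriminates.
  ODC: Cardiobacterium hominis -, Pasteurella multocida + — discriminates.
  Esculin: - vs - — same for both, does not separate.
  Catalase: Cardiobacterium hominis -, Pasteurella multocida + — discriminates.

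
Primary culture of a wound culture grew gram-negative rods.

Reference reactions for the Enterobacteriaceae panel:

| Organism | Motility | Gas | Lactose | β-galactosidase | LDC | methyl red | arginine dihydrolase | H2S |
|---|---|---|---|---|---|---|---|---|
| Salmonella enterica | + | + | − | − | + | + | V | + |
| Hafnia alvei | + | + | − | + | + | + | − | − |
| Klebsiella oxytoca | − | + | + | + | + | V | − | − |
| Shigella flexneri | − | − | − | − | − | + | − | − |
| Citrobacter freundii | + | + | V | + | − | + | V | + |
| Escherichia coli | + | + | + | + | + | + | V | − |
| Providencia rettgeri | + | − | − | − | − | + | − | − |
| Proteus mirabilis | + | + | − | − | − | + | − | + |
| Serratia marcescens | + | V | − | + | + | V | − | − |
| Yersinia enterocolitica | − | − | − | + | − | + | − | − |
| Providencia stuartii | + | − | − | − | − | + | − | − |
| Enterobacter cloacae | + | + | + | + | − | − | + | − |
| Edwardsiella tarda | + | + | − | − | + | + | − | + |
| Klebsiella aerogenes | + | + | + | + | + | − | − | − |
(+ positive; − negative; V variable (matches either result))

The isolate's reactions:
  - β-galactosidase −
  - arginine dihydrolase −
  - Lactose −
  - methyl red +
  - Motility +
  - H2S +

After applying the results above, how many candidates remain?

3

methyl red +: excludes Enterobacter cloacae, Klebsiella aerogenes — 12 left.
arginine dihydrolase −: all 12 remaining candidates are consistent.
Lactose −: excludes Klebsiella oxytoca, Escherichia coli — 10 left.
Motility +: excludes Shigella flexneri, Yersinia enterocolitica — 8 left.
β-galactosidase −: excludes Hafnia alvei, Citrobacter freundii, Serratia marcescens — 5 left.
H2S +: excludes Providencia rettgeri, Providencia stuartii — 3 left.
Still consistent: Edwardsiella tarda, Proteus mirabilis, Salmonella enterica.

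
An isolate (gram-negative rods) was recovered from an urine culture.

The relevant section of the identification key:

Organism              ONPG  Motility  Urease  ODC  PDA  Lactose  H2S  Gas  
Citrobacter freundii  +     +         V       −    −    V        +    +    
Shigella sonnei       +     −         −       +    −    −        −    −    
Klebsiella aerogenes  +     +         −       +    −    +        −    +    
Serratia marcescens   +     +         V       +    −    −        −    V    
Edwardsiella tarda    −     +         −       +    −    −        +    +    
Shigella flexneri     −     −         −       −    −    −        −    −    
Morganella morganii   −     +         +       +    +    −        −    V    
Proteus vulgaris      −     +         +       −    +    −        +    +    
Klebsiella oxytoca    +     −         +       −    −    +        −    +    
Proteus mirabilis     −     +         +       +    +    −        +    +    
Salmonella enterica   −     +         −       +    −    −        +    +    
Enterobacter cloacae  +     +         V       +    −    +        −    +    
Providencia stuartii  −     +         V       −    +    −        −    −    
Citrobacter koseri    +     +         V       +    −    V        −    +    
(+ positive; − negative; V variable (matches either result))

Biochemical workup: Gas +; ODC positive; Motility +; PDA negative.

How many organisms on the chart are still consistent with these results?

6

Gas +: excludes Shigella sonnei, Shigella flexneri, Providencia stuartii — 11 left.
Motility +: excludes Klebsiella oxytoca — 10 left.
PDA −: excludes Morganella morganii, Proteus vulgaris, Proteus mirabilis — 7 left.
ODC +: excludes Citrobacter freundii — 6 left.
Still consistent: Citrobacter koseri, Edwardsiella tarda, Enterobacter cloacae, Klebsiella aerogenes, Salmonella enterica, Serratia marcescens.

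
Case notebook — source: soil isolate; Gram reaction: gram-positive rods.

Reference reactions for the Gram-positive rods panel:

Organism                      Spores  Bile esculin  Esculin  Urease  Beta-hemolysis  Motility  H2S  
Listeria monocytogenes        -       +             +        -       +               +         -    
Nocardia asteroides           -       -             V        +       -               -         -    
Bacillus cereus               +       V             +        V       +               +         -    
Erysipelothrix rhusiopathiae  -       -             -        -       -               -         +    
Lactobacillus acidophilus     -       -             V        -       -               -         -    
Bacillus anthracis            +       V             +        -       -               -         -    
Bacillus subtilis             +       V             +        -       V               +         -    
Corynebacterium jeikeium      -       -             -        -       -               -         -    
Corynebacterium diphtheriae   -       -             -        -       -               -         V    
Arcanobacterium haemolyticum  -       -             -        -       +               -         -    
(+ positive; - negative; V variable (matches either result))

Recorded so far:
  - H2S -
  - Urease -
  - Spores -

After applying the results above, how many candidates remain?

Spores -: excludes Bacillus cereus, Bacillus anthracis, Bacillus subtilis — 7 left.
H2S -: excludes Erysipelothrix rhusiopathiae — 6 left.
Urease -: excludes Nocardia asteroides — 5 left.
Still consistent: Arcanobacterium haemolyticum, Corynebacterium diphtheriae, Corynebacterium jeikeium, Lactobacillus acidophilus, Listeria monocytogenes.

5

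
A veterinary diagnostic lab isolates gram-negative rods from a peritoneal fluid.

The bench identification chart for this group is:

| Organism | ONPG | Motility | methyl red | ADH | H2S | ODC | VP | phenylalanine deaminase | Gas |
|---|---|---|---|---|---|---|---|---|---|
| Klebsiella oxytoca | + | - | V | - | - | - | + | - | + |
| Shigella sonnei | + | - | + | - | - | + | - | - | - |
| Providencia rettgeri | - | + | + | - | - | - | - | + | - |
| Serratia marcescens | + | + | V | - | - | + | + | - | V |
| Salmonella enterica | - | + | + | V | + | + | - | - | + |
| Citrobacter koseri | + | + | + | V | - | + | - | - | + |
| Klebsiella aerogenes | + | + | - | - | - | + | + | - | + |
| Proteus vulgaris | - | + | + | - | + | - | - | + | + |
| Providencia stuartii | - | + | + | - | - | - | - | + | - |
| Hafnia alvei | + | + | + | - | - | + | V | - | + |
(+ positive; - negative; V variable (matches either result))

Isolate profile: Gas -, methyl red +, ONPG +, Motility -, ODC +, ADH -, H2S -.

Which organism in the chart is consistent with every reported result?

Shigella sonnei

Motility -: excludes 8 organisms — 2 left.
Gas -: excludes Klebsiella oxytoca — 1 left.
ADH -: the one remaining candidate is consistent.
methyl red +: the one remaining candidate is consistent.
ODC +: the one remaining candidate is consistent.
H2S -: the one remaining candidate is consistent.
ONPG +: the one remaining candidate is consistent.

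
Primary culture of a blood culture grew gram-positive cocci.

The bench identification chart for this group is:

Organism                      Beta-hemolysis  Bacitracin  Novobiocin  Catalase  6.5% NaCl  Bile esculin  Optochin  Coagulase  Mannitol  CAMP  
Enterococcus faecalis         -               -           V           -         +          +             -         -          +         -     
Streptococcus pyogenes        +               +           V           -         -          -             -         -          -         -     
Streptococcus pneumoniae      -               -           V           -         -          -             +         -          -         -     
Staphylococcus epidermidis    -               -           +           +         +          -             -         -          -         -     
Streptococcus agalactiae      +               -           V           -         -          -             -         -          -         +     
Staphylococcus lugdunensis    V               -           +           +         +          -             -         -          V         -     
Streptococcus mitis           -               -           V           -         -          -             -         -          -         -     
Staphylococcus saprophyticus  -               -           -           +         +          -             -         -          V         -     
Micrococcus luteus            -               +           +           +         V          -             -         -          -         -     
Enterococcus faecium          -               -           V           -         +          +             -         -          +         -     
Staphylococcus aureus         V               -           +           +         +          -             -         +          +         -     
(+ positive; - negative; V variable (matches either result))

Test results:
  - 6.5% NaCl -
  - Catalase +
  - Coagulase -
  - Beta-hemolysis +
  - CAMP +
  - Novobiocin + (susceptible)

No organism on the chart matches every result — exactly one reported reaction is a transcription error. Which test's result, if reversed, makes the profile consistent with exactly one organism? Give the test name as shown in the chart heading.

Catalase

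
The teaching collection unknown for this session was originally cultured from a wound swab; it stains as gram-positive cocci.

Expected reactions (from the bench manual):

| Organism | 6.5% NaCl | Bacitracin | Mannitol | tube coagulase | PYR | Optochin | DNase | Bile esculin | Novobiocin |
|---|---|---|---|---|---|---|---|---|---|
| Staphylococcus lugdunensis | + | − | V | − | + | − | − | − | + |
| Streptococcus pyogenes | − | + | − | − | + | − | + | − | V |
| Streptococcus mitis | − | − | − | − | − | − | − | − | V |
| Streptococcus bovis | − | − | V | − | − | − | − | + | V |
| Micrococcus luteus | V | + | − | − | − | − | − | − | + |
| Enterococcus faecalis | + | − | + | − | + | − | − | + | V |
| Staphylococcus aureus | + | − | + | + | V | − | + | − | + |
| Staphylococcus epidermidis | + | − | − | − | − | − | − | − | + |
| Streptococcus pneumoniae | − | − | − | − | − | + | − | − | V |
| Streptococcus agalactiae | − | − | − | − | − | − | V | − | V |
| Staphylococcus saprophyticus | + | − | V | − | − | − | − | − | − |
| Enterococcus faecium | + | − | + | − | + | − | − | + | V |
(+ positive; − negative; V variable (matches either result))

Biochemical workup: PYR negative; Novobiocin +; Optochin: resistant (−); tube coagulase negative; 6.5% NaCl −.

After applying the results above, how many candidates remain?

4

Novobiocin +: excludes Staphylococcus saprophyticus — 11 left.
Optochin −: excludes Streptococcus pneumoniae — 10 left.
tube coagulase −: excludes Staphylococcus aureus — 9 left.
6.5% NaCl −: excludes Staphylococcus lugdunensis, Enterococcus faecalis, Staphylococcus epidermidis, Enterococcus faecium — 5 left.
PYR −: excludes Streptococcus pyogenes — 4 left.
Still consistent: Micrococcus luteus, Streptococcus agalactiae, Streptococcus bovis, Streptococcus mitis.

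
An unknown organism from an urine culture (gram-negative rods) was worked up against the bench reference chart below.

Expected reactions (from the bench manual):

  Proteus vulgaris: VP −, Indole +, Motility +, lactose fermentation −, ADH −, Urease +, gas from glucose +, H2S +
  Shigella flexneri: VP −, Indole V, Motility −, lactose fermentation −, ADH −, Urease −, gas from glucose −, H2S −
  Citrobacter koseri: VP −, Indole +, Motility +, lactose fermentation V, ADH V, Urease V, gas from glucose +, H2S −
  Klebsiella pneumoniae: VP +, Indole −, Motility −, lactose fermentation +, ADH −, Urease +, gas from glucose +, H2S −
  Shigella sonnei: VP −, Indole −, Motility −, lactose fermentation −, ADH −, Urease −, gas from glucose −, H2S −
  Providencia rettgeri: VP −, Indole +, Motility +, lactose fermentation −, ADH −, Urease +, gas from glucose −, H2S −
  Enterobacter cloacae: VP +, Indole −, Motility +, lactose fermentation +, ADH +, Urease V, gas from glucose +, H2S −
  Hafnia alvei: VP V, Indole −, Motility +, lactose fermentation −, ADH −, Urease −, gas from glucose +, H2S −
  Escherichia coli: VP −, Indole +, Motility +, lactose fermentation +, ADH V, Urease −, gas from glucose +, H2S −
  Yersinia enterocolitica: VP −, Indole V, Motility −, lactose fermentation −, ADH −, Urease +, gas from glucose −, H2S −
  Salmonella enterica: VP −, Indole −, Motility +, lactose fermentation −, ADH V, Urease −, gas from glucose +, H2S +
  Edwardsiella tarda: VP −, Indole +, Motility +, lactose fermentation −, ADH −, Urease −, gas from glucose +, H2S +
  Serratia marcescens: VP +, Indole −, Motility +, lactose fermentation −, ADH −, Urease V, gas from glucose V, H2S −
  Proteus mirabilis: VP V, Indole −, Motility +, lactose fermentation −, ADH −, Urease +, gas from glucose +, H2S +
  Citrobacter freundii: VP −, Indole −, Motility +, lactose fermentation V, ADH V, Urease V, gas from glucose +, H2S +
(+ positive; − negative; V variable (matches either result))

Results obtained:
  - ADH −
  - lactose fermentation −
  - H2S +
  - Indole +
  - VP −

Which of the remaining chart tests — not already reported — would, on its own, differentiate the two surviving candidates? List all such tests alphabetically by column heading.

lactose fermentation −: excludes Klebsiella pneumoniae, Enterobacter cloacae, Escherichia coli — 12 left.
VP −: excludes Serratia marcescens — 11 left.
H2S +: excludes 6 organisms — 5 left.
ADH −: all 5 remaining candidates are consistent.
Indole +: excludes Salmonella enterica, Proteus mirabilis, Citrobacter freundii — 2 left.
Two candidates remain: Edwardsiella tarda and Proteus vulgaris.
  Motility: + vs + — same for both, does not separate.
  Urease: Edwardsiella tarda −, Proteus vulgaris + — discriminates.
  gas from glucose: + vs + — same for both, does not separate.

Urease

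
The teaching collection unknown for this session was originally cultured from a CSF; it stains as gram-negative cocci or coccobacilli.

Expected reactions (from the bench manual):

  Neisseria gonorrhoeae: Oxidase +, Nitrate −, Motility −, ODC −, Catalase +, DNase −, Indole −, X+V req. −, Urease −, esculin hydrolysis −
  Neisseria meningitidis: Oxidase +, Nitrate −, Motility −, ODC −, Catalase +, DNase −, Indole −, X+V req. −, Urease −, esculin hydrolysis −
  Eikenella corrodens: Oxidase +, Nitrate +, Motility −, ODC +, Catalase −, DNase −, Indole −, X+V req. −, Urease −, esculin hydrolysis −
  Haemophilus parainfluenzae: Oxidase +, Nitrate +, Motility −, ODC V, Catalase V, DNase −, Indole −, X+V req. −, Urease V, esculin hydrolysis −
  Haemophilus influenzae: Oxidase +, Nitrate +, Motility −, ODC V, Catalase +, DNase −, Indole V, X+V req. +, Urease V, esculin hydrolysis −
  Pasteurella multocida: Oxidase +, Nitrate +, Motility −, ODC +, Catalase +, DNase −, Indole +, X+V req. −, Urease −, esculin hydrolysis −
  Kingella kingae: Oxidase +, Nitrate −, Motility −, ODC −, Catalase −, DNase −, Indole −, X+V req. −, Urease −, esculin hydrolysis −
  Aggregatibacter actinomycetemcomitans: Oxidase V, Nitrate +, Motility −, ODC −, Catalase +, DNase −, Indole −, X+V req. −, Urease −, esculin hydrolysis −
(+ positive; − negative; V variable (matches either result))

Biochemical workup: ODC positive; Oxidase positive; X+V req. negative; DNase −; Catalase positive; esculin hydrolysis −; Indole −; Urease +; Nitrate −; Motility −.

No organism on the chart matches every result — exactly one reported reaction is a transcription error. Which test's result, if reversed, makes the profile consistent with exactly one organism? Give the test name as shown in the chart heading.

As reported, no row in the chart matches all 10 reactions.
Reversing ODC → still no organism matches.
Reversing Motility → still no organism matches.
Reversing Indole → still no organism matches.
Reversing DNase → still no organism matches.
Reversing Oxidase → still no organism matches.
Reversing Urease → still no organism matches.
Reversing Nitrate (to +) → unique match: Haemophilus parainfluenzae.
Reversing Catalase → still no organism matches.
Reversing X+V req. → still no organism matches.
Reversing esculin hydrolysis → still no organism matches.

Nitrate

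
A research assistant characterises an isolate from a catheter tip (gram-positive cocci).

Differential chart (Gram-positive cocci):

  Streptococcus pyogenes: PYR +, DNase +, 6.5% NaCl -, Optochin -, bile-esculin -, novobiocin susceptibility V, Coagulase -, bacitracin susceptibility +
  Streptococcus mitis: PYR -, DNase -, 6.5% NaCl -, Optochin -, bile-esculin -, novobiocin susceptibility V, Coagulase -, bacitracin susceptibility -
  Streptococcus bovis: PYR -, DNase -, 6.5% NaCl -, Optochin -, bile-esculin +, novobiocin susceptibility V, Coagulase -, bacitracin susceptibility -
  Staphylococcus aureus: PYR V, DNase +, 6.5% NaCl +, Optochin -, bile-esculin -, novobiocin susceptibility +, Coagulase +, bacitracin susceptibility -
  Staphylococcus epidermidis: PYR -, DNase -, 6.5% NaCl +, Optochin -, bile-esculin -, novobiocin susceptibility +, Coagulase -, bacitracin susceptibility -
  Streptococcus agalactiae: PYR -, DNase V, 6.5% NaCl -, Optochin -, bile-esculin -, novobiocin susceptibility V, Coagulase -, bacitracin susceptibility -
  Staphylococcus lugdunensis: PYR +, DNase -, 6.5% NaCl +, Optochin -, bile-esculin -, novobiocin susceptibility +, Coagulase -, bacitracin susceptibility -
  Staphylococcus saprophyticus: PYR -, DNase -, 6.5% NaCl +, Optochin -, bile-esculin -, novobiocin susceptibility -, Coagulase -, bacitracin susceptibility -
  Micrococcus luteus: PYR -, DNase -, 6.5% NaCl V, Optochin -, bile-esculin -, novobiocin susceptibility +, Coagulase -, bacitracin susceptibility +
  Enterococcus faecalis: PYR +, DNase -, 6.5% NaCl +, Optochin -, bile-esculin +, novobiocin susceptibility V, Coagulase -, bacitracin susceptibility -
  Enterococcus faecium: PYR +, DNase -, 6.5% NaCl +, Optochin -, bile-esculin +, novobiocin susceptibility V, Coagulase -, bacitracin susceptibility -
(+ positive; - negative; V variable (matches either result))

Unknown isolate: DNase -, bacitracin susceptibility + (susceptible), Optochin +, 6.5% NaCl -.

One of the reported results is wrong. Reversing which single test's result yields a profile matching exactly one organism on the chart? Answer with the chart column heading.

Optochin

As reported, no row in the chart matches all 4 reactions.
Reversing Optochin (to -) → unique match: Micrococcus luteus.
Reversing bacitracin susceptibility → still no organism matches.
Reversing DNase → still no organism matches.
Reversing 6.5% NaCl → still no organism matches.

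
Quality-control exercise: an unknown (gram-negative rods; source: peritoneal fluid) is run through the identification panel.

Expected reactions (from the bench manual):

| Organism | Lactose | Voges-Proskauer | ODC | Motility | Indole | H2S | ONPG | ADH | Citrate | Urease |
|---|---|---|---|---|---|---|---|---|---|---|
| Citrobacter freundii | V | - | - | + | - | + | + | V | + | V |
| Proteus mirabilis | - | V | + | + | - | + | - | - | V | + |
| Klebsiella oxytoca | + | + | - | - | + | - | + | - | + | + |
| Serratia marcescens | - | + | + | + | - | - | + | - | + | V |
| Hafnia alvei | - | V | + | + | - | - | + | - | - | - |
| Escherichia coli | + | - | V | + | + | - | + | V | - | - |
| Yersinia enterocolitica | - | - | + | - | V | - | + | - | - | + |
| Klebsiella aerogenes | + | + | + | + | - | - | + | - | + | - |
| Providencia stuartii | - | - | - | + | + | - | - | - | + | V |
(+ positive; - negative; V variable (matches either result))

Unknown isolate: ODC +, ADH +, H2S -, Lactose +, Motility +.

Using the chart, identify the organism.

Escherichia coli

ADH +: excludes 7 organisms — 2 left.
Lactose +: all 2 remaining candidates are consistent.
H2S -: excludes Citrobacter freundii — 1 left.
Motility +: the one remaining candidate is consistent.
ODC +: the one remaining candidate is consistent.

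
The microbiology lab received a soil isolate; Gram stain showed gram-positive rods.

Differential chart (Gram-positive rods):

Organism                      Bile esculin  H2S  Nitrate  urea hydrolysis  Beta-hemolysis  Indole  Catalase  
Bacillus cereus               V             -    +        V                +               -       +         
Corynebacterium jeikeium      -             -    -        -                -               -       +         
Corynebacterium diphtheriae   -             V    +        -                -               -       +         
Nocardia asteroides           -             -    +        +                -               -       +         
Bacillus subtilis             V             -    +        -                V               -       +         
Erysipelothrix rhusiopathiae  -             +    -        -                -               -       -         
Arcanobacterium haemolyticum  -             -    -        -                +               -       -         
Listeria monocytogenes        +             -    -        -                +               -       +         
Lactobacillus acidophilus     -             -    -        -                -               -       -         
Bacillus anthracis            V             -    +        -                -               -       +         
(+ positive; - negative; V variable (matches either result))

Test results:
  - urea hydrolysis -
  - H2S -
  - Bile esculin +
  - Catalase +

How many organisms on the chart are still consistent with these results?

4

H2S -: excludes Erysipelothrix rhusiopathiae — 9 left.
Catalase +: excludes Arcanobacterium haemolyticum, Lactobacillus acidophilus — 7 left.
urea hydrolysis -: excludes Nocardia asteroides — 6 left.
Bile esculin +: excludes Corynebacterium jeikeium, Corynebacterium diphtheriae — 4 left.
Still consistent: Bacillus anthracis, Bacillus cereus, Bacillus subtilis, Listeria monocytogenes.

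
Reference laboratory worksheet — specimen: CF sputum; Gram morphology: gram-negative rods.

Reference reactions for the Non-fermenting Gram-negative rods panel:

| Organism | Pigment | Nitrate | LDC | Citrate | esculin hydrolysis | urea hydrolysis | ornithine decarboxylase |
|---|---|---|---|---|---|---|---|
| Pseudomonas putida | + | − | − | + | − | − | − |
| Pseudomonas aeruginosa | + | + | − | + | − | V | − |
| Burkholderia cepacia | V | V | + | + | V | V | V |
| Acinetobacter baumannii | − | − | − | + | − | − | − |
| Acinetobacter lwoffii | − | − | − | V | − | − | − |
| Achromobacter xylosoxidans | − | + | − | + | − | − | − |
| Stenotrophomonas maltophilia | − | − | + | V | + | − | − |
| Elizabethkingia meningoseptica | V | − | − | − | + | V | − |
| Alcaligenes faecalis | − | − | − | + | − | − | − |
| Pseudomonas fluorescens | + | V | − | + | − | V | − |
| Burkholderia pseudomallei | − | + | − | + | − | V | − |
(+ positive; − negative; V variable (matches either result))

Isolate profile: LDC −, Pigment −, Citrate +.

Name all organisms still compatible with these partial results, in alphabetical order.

Achromobacter xylosoxidans, Acinetobacter baumannii, Acinetobacter lwoffii, Alcaligenes faecalis, Burkholderia pseudomallei

Citrate +: excludes Elizabethkingia meningoseptica — 10 left.
Pigment −: excludes Pseudomonas putida, Pseudomonas aeruginosa, Pseudomonas fluorescens — 7 left.
LDC −: excludes Burkholderia cepacia, Stenotrophomonas maltophilia — 5 left.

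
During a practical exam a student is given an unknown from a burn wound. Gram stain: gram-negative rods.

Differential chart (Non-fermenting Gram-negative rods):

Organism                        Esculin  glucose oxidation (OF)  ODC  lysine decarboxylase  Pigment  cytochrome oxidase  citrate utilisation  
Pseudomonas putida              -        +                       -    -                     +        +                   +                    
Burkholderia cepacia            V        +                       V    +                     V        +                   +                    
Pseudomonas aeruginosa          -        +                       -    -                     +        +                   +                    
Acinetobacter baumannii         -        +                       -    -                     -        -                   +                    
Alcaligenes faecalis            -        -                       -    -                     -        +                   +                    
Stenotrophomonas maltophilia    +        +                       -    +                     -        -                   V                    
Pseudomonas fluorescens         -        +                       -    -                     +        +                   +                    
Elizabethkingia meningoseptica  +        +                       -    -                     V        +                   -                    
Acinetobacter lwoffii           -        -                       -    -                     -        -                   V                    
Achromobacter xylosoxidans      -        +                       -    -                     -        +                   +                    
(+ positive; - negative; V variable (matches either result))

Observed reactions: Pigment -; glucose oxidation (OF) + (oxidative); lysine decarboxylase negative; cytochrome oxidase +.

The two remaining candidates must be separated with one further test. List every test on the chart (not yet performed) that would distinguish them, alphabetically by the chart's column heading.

citrate utilisation, Esculin

glucose oxidation (OF) +: excludes Alcaligenes faecalis, Acinetobacter lwoffii — 8 left.
lysine decarboxylase -: excludes Burkholderia cepacia, Stenotrophomonas maltophilia — 6 left.
cytochrome oxidase +: excludes Acinetobacter baumannii — 5 left.
Pigment -: excludes Pseudomonas putida, Pseudomonas aeruginosa, Pseudomonas fluorescens — 2 left.
Two candidates remain: Achromobacter xylosoxidans and Elizabethkingia meningoseptica.
  Esculin: Achromobacter xylosoxidans -, Elizabethkingia meningoseptica + — discriminates.
  ODC: - vs - — same for both, does not separate.
  citrate utilisation: Achromobacter xylosoxidans +, Elizabethkingia meningoseptica - — discriminates.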